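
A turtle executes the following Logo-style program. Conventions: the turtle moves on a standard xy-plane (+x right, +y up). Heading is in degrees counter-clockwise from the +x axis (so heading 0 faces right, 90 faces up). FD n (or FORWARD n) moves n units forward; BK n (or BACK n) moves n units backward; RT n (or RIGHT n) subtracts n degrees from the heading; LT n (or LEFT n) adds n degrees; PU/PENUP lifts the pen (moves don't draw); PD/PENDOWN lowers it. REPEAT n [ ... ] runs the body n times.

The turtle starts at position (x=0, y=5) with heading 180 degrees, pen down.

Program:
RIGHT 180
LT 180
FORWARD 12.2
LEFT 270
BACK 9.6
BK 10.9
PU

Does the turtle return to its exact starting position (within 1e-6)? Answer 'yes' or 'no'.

Answer: no

Derivation:
Executing turtle program step by step:
Start: pos=(0,5), heading=180, pen down
RT 180: heading 180 -> 0
LT 180: heading 0 -> 180
FD 12.2: (0,5) -> (-12.2,5) [heading=180, draw]
LT 270: heading 180 -> 90
BK 9.6: (-12.2,5) -> (-12.2,-4.6) [heading=90, draw]
BK 10.9: (-12.2,-4.6) -> (-12.2,-15.5) [heading=90, draw]
PU: pen up
Final: pos=(-12.2,-15.5), heading=90, 3 segment(s) drawn

Start position: (0, 5)
Final position: (-12.2, -15.5)
Distance = 23.856; >= 1e-6 -> NOT closed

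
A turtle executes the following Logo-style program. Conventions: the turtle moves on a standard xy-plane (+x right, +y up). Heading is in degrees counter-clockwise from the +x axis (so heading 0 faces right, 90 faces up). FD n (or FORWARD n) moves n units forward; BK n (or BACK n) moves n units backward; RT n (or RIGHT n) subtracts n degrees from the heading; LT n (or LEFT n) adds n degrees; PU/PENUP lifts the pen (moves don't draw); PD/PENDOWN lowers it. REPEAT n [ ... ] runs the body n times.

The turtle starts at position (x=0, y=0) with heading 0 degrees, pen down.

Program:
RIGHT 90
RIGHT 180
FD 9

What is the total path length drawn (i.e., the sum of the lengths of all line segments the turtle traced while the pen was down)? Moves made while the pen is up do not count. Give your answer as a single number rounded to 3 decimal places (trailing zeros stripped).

Executing turtle program step by step:
Start: pos=(0,0), heading=0, pen down
RT 90: heading 0 -> 270
RT 180: heading 270 -> 90
FD 9: (0,0) -> (0,9) [heading=90, draw]
Final: pos=(0,9), heading=90, 1 segment(s) drawn

Segment lengths:
  seg 1: (0,0) -> (0,9), length = 9
Total = 9

Answer: 9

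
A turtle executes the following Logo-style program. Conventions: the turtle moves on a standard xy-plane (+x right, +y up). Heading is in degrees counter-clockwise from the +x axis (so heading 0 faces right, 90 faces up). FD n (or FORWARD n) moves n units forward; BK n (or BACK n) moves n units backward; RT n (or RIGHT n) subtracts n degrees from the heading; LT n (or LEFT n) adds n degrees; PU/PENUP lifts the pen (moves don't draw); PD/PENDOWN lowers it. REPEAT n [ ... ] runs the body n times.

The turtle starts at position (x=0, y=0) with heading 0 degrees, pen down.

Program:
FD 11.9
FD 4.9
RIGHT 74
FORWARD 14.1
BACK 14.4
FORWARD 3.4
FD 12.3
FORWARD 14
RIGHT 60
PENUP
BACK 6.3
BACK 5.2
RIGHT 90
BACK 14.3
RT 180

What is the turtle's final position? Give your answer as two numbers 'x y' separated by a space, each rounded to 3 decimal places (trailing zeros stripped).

Executing turtle program step by step:
Start: pos=(0,0), heading=0, pen down
FD 11.9: (0,0) -> (11.9,0) [heading=0, draw]
FD 4.9: (11.9,0) -> (16.8,0) [heading=0, draw]
RT 74: heading 0 -> 286
FD 14.1: (16.8,0) -> (20.686,-13.554) [heading=286, draw]
BK 14.4: (20.686,-13.554) -> (16.717,0.288) [heading=286, draw]
FD 3.4: (16.717,0.288) -> (17.654,-2.98) [heading=286, draw]
FD 12.3: (17.654,-2.98) -> (21.045,-14.803) [heading=286, draw]
FD 14: (21.045,-14.803) -> (24.904,-28.261) [heading=286, draw]
RT 60: heading 286 -> 226
PU: pen up
BK 6.3: (24.904,-28.261) -> (29.28,-23.729) [heading=226, move]
BK 5.2: (29.28,-23.729) -> (32.892,-19.989) [heading=226, move]
RT 90: heading 226 -> 136
BK 14.3: (32.892,-19.989) -> (43.179,-29.922) [heading=136, move]
RT 180: heading 136 -> 316
Final: pos=(43.179,-29.922), heading=316, 7 segment(s) drawn

Answer: 43.179 -29.922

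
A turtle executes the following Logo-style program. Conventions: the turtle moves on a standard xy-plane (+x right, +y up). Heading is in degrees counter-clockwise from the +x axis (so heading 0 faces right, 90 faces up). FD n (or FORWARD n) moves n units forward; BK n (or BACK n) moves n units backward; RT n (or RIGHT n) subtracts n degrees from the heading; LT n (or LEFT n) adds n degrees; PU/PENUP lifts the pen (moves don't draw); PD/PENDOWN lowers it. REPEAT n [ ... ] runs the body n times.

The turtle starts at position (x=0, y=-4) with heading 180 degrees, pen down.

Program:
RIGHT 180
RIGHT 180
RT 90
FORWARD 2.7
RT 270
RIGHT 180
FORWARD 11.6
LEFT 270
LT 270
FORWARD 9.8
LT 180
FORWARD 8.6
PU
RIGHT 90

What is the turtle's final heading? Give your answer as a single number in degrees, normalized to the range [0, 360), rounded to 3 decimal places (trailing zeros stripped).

Answer: 270

Derivation:
Executing turtle program step by step:
Start: pos=(0,-4), heading=180, pen down
RT 180: heading 180 -> 0
RT 180: heading 0 -> 180
RT 90: heading 180 -> 90
FD 2.7: (0,-4) -> (0,-1.3) [heading=90, draw]
RT 270: heading 90 -> 180
RT 180: heading 180 -> 0
FD 11.6: (0,-1.3) -> (11.6,-1.3) [heading=0, draw]
LT 270: heading 0 -> 270
LT 270: heading 270 -> 180
FD 9.8: (11.6,-1.3) -> (1.8,-1.3) [heading=180, draw]
LT 180: heading 180 -> 0
FD 8.6: (1.8,-1.3) -> (10.4,-1.3) [heading=0, draw]
PU: pen up
RT 90: heading 0 -> 270
Final: pos=(10.4,-1.3), heading=270, 4 segment(s) drawn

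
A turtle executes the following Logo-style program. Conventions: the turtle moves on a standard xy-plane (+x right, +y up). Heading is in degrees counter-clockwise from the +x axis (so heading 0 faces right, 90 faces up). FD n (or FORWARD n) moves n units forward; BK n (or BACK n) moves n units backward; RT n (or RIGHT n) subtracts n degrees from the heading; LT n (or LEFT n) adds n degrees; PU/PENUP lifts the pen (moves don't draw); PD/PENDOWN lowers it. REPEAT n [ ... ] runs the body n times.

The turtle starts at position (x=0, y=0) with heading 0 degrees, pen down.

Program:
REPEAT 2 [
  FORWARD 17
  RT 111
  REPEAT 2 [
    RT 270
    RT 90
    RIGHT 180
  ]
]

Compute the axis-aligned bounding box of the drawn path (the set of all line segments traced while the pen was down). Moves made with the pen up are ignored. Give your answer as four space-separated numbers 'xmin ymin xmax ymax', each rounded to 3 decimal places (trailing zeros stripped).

Answer: 0 -15.871 17 0

Derivation:
Executing turtle program step by step:
Start: pos=(0,0), heading=0, pen down
REPEAT 2 [
  -- iteration 1/2 --
  FD 17: (0,0) -> (17,0) [heading=0, draw]
  RT 111: heading 0 -> 249
  REPEAT 2 [
    -- iteration 1/2 --
    RT 270: heading 249 -> 339
    RT 90: heading 339 -> 249
    RT 180: heading 249 -> 69
    -- iteration 2/2 --
    RT 270: heading 69 -> 159
    RT 90: heading 159 -> 69
    RT 180: heading 69 -> 249
  ]
  -- iteration 2/2 --
  FD 17: (17,0) -> (10.908,-15.871) [heading=249, draw]
  RT 111: heading 249 -> 138
  REPEAT 2 [
    -- iteration 1/2 --
    RT 270: heading 138 -> 228
    RT 90: heading 228 -> 138
    RT 180: heading 138 -> 318
    -- iteration 2/2 --
    RT 270: heading 318 -> 48
    RT 90: heading 48 -> 318
    RT 180: heading 318 -> 138
  ]
]
Final: pos=(10.908,-15.871), heading=138, 2 segment(s) drawn

Segment endpoints: x in {0, 10.908, 17}, y in {-15.871, 0}
xmin=0, ymin=-15.871, xmax=17, ymax=0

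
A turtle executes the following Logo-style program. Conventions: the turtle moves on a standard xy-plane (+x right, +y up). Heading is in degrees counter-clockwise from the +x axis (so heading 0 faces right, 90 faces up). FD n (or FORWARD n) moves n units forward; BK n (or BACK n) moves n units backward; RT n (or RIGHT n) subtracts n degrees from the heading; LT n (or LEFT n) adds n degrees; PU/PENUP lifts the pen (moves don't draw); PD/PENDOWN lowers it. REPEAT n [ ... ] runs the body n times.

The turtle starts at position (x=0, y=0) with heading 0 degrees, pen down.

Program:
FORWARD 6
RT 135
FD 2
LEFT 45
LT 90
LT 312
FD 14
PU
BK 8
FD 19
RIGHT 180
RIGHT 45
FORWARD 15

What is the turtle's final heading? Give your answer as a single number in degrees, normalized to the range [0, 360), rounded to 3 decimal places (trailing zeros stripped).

Executing turtle program step by step:
Start: pos=(0,0), heading=0, pen down
FD 6: (0,0) -> (6,0) [heading=0, draw]
RT 135: heading 0 -> 225
FD 2: (6,0) -> (4.586,-1.414) [heading=225, draw]
LT 45: heading 225 -> 270
LT 90: heading 270 -> 0
LT 312: heading 0 -> 312
FD 14: (4.586,-1.414) -> (13.954,-11.818) [heading=312, draw]
PU: pen up
BK 8: (13.954,-11.818) -> (8.601,-5.873) [heading=312, move]
FD 19: (8.601,-5.873) -> (21.314,-19.993) [heading=312, move]
RT 180: heading 312 -> 132
RT 45: heading 132 -> 87
FD 15: (21.314,-19.993) -> (22.099,-5.013) [heading=87, move]
Final: pos=(22.099,-5.013), heading=87, 3 segment(s) drawn

Answer: 87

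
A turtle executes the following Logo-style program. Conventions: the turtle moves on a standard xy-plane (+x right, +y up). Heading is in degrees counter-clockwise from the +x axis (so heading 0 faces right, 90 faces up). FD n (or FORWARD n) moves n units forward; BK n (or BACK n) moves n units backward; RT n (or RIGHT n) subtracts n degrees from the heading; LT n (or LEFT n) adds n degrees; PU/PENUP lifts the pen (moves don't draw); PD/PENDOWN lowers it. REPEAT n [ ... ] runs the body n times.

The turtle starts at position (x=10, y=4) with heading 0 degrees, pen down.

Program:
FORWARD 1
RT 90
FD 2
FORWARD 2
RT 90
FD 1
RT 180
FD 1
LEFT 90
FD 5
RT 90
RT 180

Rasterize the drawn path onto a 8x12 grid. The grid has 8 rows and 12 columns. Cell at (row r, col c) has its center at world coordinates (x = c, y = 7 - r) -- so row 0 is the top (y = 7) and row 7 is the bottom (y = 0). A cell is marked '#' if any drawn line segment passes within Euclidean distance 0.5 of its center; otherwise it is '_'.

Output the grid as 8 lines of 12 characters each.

Answer: ____________
____________
___________#
__________##
___________#
___________#
___________#
__________##

Derivation:
Segment 0: (10,4) -> (11,4)
Segment 1: (11,4) -> (11,2)
Segment 2: (11,2) -> (11,0)
Segment 3: (11,0) -> (10,-0)
Segment 4: (10,-0) -> (11,0)
Segment 5: (11,0) -> (11,5)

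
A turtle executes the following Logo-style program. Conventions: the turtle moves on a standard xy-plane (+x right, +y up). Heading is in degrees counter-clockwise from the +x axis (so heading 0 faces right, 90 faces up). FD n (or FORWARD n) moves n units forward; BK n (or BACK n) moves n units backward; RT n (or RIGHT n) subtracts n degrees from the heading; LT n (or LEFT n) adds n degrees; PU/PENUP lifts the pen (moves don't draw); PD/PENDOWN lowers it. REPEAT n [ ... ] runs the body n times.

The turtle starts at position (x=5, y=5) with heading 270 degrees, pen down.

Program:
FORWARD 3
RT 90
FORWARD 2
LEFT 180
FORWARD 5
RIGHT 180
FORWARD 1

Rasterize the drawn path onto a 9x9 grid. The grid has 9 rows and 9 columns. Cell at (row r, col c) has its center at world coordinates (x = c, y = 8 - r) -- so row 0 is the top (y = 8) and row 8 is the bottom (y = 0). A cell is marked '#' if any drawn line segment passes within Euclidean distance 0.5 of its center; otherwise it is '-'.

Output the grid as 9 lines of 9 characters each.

Answer: ---------
---------
---------
-----#---
-----#---
-----#---
---######
---------
---------

Derivation:
Segment 0: (5,5) -> (5,2)
Segment 1: (5,2) -> (3,2)
Segment 2: (3,2) -> (8,2)
Segment 3: (8,2) -> (7,2)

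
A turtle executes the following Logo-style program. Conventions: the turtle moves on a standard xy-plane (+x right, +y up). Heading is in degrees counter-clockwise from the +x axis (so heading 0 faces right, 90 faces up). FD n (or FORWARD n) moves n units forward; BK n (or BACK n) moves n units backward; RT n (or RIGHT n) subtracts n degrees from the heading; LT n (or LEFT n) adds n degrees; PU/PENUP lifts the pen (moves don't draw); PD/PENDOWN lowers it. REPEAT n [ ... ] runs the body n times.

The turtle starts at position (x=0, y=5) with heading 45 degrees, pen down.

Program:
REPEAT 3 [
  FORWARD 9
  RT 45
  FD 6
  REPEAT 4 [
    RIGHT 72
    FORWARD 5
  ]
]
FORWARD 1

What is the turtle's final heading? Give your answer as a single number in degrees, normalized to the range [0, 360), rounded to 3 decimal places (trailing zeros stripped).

Answer: 126

Derivation:
Executing turtle program step by step:
Start: pos=(0,5), heading=45, pen down
REPEAT 3 [
  -- iteration 1/3 --
  FD 9: (0,5) -> (6.364,11.364) [heading=45, draw]
  RT 45: heading 45 -> 0
  FD 6: (6.364,11.364) -> (12.364,11.364) [heading=0, draw]
  REPEAT 4 [
    -- iteration 1/4 --
    RT 72: heading 0 -> 288
    FD 5: (12.364,11.364) -> (13.909,6.609) [heading=288, draw]
    -- iteration 2/4 --
    RT 72: heading 288 -> 216
    FD 5: (13.909,6.609) -> (9.864,3.67) [heading=216, draw]
    -- iteration 3/4 --
    RT 72: heading 216 -> 144
    FD 5: (9.864,3.67) -> (5.819,6.609) [heading=144, draw]
    -- iteration 4/4 --
    RT 72: heading 144 -> 72
    FD 5: (5.819,6.609) -> (7.364,11.364) [heading=72, draw]
  ]
  -- iteration 2/3 --
  FD 9: (7.364,11.364) -> (10.145,19.923) [heading=72, draw]
  RT 45: heading 72 -> 27
  FD 6: (10.145,19.923) -> (15.491,22.647) [heading=27, draw]
  REPEAT 4 [
    -- iteration 1/4 --
    RT 72: heading 27 -> 315
    FD 5: (15.491,22.647) -> (19.027,19.112) [heading=315, draw]
    -- iteration 2/4 --
    RT 72: heading 315 -> 243
    FD 5: (19.027,19.112) -> (16.757,14.657) [heading=243, draw]
    -- iteration 3/4 --
    RT 72: heading 243 -> 171
    FD 5: (16.757,14.657) -> (11.818,15.439) [heading=171, draw]
    -- iteration 4/4 --
    RT 72: heading 171 -> 99
    FD 5: (11.818,15.439) -> (11.036,20.377) [heading=99, draw]
  ]
  -- iteration 3/3 --
  FD 9: (11.036,20.377) -> (9.628,29.267) [heading=99, draw]
  RT 45: heading 99 -> 54
  FD 6: (9.628,29.267) -> (13.155,34.121) [heading=54, draw]
  REPEAT 4 [
    -- iteration 1/4 --
    RT 72: heading 54 -> 342
    FD 5: (13.155,34.121) -> (17.91,32.576) [heading=342, draw]
    -- iteration 2/4 --
    RT 72: heading 342 -> 270
    FD 5: (17.91,32.576) -> (17.91,27.576) [heading=270, draw]
    -- iteration 3/4 --
    RT 72: heading 270 -> 198
    FD 5: (17.91,27.576) -> (13.155,26.031) [heading=198, draw]
    -- iteration 4/4 --
    RT 72: heading 198 -> 126
    FD 5: (13.155,26.031) -> (10.216,30.076) [heading=126, draw]
  ]
]
FD 1: (10.216,30.076) -> (9.628,30.885) [heading=126, draw]
Final: pos=(9.628,30.885), heading=126, 19 segment(s) drawn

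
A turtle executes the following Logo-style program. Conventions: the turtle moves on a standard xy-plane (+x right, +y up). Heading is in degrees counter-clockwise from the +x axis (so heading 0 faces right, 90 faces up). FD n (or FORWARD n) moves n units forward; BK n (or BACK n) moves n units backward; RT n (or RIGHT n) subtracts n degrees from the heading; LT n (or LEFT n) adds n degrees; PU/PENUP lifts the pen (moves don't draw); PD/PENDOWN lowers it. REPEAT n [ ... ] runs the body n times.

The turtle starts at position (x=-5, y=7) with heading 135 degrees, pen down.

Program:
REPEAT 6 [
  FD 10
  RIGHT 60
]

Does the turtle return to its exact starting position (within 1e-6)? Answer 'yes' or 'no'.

Executing turtle program step by step:
Start: pos=(-5,7), heading=135, pen down
REPEAT 6 [
  -- iteration 1/6 --
  FD 10: (-5,7) -> (-12.071,14.071) [heading=135, draw]
  RT 60: heading 135 -> 75
  -- iteration 2/6 --
  FD 10: (-12.071,14.071) -> (-9.483,23.73) [heading=75, draw]
  RT 60: heading 75 -> 15
  -- iteration 3/6 --
  FD 10: (-9.483,23.73) -> (0.176,26.319) [heading=15, draw]
  RT 60: heading 15 -> 315
  -- iteration 4/6 --
  FD 10: (0.176,26.319) -> (7.247,19.247) [heading=315, draw]
  RT 60: heading 315 -> 255
  -- iteration 5/6 --
  FD 10: (7.247,19.247) -> (4.659,9.588) [heading=255, draw]
  RT 60: heading 255 -> 195
  -- iteration 6/6 --
  FD 10: (4.659,9.588) -> (-5,7) [heading=195, draw]
  RT 60: heading 195 -> 135
]
Final: pos=(-5,7), heading=135, 6 segment(s) drawn

Start position: (-5, 7)
Final position: (-5, 7)
Distance = 0; < 1e-6 -> CLOSED

Answer: yes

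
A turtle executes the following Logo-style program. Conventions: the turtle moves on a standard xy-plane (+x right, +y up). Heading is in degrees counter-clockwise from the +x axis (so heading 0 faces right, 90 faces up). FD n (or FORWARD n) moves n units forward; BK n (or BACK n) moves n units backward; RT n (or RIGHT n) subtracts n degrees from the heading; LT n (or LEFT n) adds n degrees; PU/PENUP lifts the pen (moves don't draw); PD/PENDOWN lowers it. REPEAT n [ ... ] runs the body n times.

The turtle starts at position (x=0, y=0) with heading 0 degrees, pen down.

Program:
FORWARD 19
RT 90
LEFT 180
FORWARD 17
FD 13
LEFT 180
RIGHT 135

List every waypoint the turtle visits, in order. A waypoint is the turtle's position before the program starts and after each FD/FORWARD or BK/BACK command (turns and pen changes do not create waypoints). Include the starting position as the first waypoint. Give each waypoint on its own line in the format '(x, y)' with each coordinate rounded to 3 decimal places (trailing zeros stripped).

Executing turtle program step by step:
Start: pos=(0,0), heading=0, pen down
FD 19: (0,0) -> (19,0) [heading=0, draw]
RT 90: heading 0 -> 270
LT 180: heading 270 -> 90
FD 17: (19,0) -> (19,17) [heading=90, draw]
FD 13: (19,17) -> (19,30) [heading=90, draw]
LT 180: heading 90 -> 270
RT 135: heading 270 -> 135
Final: pos=(19,30), heading=135, 3 segment(s) drawn
Waypoints (4 total):
(0, 0)
(19, 0)
(19, 17)
(19, 30)

Answer: (0, 0)
(19, 0)
(19, 17)
(19, 30)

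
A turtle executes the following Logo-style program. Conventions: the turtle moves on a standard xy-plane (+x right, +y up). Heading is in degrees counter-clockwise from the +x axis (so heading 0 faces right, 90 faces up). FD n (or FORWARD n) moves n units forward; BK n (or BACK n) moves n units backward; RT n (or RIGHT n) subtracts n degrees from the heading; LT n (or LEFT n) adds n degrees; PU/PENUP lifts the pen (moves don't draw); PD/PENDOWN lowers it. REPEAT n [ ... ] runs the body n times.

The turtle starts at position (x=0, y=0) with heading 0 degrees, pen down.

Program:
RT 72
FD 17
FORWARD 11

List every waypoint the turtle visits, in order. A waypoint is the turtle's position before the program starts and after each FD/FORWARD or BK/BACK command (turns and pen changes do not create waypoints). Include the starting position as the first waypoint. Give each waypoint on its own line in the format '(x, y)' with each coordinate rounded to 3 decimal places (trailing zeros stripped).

Executing turtle program step by step:
Start: pos=(0,0), heading=0, pen down
RT 72: heading 0 -> 288
FD 17: (0,0) -> (5.253,-16.168) [heading=288, draw]
FD 11: (5.253,-16.168) -> (8.652,-26.63) [heading=288, draw]
Final: pos=(8.652,-26.63), heading=288, 2 segment(s) drawn
Waypoints (3 total):
(0, 0)
(5.253, -16.168)
(8.652, -26.63)

Answer: (0, 0)
(5.253, -16.168)
(8.652, -26.63)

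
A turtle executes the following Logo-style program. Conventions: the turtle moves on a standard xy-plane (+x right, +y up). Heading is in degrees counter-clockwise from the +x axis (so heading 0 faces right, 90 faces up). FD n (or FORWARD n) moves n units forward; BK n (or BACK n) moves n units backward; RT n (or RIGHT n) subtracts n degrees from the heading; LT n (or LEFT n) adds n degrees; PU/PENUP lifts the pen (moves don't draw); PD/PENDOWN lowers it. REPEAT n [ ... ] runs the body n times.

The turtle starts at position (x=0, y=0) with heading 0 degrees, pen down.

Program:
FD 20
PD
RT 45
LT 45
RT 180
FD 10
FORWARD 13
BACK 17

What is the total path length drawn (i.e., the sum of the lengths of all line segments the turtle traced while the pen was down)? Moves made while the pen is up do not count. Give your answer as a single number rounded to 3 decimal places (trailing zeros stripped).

Answer: 60

Derivation:
Executing turtle program step by step:
Start: pos=(0,0), heading=0, pen down
FD 20: (0,0) -> (20,0) [heading=0, draw]
PD: pen down
RT 45: heading 0 -> 315
LT 45: heading 315 -> 0
RT 180: heading 0 -> 180
FD 10: (20,0) -> (10,0) [heading=180, draw]
FD 13: (10,0) -> (-3,0) [heading=180, draw]
BK 17: (-3,0) -> (14,0) [heading=180, draw]
Final: pos=(14,0), heading=180, 4 segment(s) drawn

Segment lengths:
  seg 1: (0,0) -> (20,0), length = 20
  seg 2: (20,0) -> (10,0), length = 10
  seg 3: (10,0) -> (-3,0), length = 13
  seg 4: (-3,0) -> (14,0), length = 17
Total = 60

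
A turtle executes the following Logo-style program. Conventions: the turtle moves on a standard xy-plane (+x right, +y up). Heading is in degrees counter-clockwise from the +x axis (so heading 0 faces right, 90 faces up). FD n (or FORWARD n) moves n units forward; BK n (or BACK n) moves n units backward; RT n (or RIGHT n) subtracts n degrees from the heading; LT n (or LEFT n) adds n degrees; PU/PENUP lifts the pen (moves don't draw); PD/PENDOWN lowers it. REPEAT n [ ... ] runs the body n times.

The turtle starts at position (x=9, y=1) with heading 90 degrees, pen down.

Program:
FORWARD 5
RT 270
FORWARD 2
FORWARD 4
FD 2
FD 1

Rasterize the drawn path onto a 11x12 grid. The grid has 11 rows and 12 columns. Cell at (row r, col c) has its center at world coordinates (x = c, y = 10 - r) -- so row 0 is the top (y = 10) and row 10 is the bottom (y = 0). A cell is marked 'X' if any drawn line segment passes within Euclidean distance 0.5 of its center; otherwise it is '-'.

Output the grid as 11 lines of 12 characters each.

Answer: ------------
------------
------------
------------
XXXXXXXXXX--
---------X--
---------X--
---------X--
---------X--
---------X--
------------

Derivation:
Segment 0: (9,1) -> (9,6)
Segment 1: (9,6) -> (7,6)
Segment 2: (7,6) -> (3,6)
Segment 3: (3,6) -> (1,6)
Segment 4: (1,6) -> (0,6)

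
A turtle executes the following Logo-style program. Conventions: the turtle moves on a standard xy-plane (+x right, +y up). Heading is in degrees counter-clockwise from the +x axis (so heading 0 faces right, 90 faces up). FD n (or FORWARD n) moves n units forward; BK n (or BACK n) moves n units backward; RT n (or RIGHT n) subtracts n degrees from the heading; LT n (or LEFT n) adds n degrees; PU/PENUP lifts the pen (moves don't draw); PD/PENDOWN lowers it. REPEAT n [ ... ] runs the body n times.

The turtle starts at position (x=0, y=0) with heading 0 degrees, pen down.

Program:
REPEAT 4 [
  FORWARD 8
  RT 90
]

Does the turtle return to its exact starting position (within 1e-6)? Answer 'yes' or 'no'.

Answer: yes

Derivation:
Executing turtle program step by step:
Start: pos=(0,0), heading=0, pen down
REPEAT 4 [
  -- iteration 1/4 --
  FD 8: (0,0) -> (8,0) [heading=0, draw]
  RT 90: heading 0 -> 270
  -- iteration 2/4 --
  FD 8: (8,0) -> (8,-8) [heading=270, draw]
  RT 90: heading 270 -> 180
  -- iteration 3/4 --
  FD 8: (8,-8) -> (0,-8) [heading=180, draw]
  RT 90: heading 180 -> 90
  -- iteration 4/4 --
  FD 8: (0,-8) -> (0,0) [heading=90, draw]
  RT 90: heading 90 -> 0
]
Final: pos=(0,0), heading=0, 4 segment(s) drawn

Start position: (0, 0)
Final position: (0, 0)
Distance = 0; < 1e-6 -> CLOSED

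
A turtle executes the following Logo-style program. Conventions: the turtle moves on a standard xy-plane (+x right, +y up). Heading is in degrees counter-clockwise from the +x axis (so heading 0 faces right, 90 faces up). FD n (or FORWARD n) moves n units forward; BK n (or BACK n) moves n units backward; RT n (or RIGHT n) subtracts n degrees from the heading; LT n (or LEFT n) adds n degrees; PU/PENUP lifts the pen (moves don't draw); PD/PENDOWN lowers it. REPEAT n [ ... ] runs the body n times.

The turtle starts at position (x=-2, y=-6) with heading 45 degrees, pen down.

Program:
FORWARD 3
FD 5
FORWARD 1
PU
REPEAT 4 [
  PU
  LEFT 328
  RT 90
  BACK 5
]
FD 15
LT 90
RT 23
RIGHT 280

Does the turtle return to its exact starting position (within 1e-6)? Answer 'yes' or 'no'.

Executing turtle program step by step:
Start: pos=(-2,-6), heading=45, pen down
FD 3: (-2,-6) -> (0.121,-3.879) [heading=45, draw]
FD 5: (0.121,-3.879) -> (3.657,-0.343) [heading=45, draw]
FD 1: (3.657,-0.343) -> (4.364,0.364) [heading=45, draw]
PU: pen up
REPEAT 4 [
  -- iteration 1/4 --
  PU: pen up
  LT 328: heading 45 -> 13
  RT 90: heading 13 -> 283
  BK 5: (4.364,0.364) -> (3.239,5.236) [heading=283, move]
  -- iteration 2/4 --
  PU: pen up
  LT 328: heading 283 -> 251
  RT 90: heading 251 -> 161
  BK 5: (3.239,5.236) -> (7.967,3.608) [heading=161, move]
  -- iteration 3/4 --
  PU: pen up
  LT 328: heading 161 -> 129
  RT 90: heading 129 -> 39
  BK 5: (7.967,3.608) -> (4.081,0.461) [heading=39, move]
  -- iteration 4/4 --
  PU: pen up
  LT 328: heading 39 -> 7
  RT 90: heading 7 -> 277
  BK 5: (4.081,0.461) -> (3.472,5.424) [heading=277, move]
]
FD 15: (3.472,5.424) -> (5.3,-9.464) [heading=277, move]
LT 90: heading 277 -> 7
RT 23: heading 7 -> 344
RT 280: heading 344 -> 64
Final: pos=(5.3,-9.464), heading=64, 3 segment(s) drawn

Start position: (-2, -6)
Final position: (5.3, -9.464)
Distance = 8.08; >= 1e-6 -> NOT closed

Answer: no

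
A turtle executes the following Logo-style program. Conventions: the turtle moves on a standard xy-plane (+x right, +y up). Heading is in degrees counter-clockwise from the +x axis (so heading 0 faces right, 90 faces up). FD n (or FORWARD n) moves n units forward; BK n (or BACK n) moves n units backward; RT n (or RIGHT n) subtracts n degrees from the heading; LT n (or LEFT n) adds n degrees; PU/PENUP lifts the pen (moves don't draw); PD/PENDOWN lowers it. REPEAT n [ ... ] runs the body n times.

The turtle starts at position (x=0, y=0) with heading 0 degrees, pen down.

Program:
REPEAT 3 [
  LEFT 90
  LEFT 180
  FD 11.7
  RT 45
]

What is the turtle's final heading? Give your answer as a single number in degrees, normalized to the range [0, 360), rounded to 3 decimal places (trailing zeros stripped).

Executing turtle program step by step:
Start: pos=(0,0), heading=0, pen down
REPEAT 3 [
  -- iteration 1/3 --
  LT 90: heading 0 -> 90
  LT 180: heading 90 -> 270
  FD 11.7: (0,0) -> (0,-11.7) [heading=270, draw]
  RT 45: heading 270 -> 225
  -- iteration 2/3 --
  LT 90: heading 225 -> 315
  LT 180: heading 315 -> 135
  FD 11.7: (0,-11.7) -> (-8.273,-3.427) [heading=135, draw]
  RT 45: heading 135 -> 90
  -- iteration 3/3 --
  LT 90: heading 90 -> 180
  LT 180: heading 180 -> 0
  FD 11.7: (-8.273,-3.427) -> (3.427,-3.427) [heading=0, draw]
  RT 45: heading 0 -> 315
]
Final: pos=(3.427,-3.427), heading=315, 3 segment(s) drawn

Answer: 315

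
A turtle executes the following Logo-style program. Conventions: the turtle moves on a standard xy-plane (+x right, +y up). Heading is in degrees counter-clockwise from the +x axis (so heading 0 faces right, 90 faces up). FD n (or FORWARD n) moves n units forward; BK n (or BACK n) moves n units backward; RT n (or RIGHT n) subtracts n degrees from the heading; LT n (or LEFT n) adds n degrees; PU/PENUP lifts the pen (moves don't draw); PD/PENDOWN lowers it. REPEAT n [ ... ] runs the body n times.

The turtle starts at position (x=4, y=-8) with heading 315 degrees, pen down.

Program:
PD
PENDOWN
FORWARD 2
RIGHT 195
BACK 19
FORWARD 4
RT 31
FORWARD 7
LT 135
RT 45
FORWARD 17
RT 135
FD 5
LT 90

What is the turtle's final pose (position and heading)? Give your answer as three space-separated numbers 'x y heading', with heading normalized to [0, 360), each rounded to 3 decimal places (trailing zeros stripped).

Answer: -0.364 -11.636 134

Derivation:
Executing turtle program step by step:
Start: pos=(4,-8), heading=315, pen down
PD: pen down
PD: pen down
FD 2: (4,-8) -> (5.414,-9.414) [heading=315, draw]
RT 195: heading 315 -> 120
BK 19: (5.414,-9.414) -> (14.914,-25.869) [heading=120, draw]
FD 4: (14.914,-25.869) -> (12.914,-22.405) [heading=120, draw]
RT 31: heading 120 -> 89
FD 7: (12.914,-22.405) -> (13.036,-15.406) [heading=89, draw]
LT 135: heading 89 -> 224
RT 45: heading 224 -> 179
FD 17: (13.036,-15.406) -> (-3.961,-15.109) [heading=179, draw]
RT 135: heading 179 -> 44
FD 5: (-3.961,-15.109) -> (-0.364,-11.636) [heading=44, draw]
LT 90: heading 44 -> 134
Final: pos=(-0.364,-11.636), heading=134, 6 segment(s) drawn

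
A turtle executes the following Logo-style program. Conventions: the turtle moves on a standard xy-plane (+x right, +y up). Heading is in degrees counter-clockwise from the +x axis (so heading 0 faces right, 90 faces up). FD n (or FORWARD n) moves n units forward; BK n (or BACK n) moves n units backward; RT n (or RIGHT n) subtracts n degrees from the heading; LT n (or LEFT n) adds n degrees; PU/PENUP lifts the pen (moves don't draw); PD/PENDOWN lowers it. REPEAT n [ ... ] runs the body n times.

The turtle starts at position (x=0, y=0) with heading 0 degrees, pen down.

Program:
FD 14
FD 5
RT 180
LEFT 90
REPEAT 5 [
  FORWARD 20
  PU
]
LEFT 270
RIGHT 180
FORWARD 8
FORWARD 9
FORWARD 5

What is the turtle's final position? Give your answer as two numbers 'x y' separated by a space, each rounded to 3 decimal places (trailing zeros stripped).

Executing turtle program step by step:
Start: pos=(0,0), heading=0, pen down
FD 14: (0,0) -> (14,0) [heading=0, draw]
FD 5: (14,0) -> (19,0) [heading=0, draw]
RT 180: heading 0 -> 180
LT 90: heading 180 -> 270
REPEAT 5 [
  -- iteration 1/5 --
  FD 20: (19,0) -> (19,-20) [heading=270, draw]
  PU: pen up
  -- iteration 2/5 --
  FD 20: (19,-20) -> (19,-40) [heading=270, move]
  PU: pen up
  -- iteration 3/5 --
  FD 20: (19,-40) -> (19,-60) [heading=270, move]
  PU: pen up
  -- iteration 4/5 --
  FD 20: (19,-60) -> (19,-80) [heading=270, move]
  PU: pen up
  -- iteration 5/5 --
  FD 20: (19,-80) -> (19,-100) [heading=270, move]
  PU: pen up
]
LT 270: heading 270 -> 180
RT 180: heading 180 -> 0
FD 8: (19,-100) -> (27,-100) [heading=0, move]
FD 9: (27,-100) -> (36,-100) [heading=0, move]
FD 5: (36,-100) -> (41,-100) [heading=0, move]
Final: pos=(41,-100), heading=0, 3 segment(s) drawn

Answer: 41 -100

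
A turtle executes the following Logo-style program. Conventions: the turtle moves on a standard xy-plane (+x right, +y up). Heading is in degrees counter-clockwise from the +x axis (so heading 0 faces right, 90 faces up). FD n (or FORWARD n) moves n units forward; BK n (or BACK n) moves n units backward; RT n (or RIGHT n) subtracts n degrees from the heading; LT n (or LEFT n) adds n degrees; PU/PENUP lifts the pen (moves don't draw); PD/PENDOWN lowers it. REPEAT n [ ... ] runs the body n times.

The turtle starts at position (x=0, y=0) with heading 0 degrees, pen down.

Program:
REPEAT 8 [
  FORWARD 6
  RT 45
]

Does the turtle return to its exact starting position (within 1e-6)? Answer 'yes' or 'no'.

Answer: yes

Derivation:
Executing turtle program step by step:
Start: pos=(0,0), heading=0, pen down
REPEAT 8 [
  -- iteration 1/8 --
  FD 6: (0,0) -> (6,0) [heading=0, draw]
  RT 45: heading 0 -> 315
  -- iteration 2/8 --
  FD 6: (6,0) -> (10.243,-4.243) [heading=315, draw]
  RT 45: heading 315 -> 270
  -- iteration 3/8 --
  FD 6: (10.243,-4.243) -> (10.243,-10.243) [heading=270, draw]
  RT 45: heading 270 -> 225
  -- iteration 4/8 --
  FD 6: (10.243,-10.243) -> (6,-14.485) [heading=225, draw]
  RT 45: heading 225 -> 180
  -- iteration 5/8 --
  FD 6: (6,-14.485) -> (0,-14.485) [heading=180, draw]
  RT 45: heading 180 -> 135
  -- iteration 6/8 --
  FD 6: (0,-14.485) -> (-4.243,-10.243) [heading=135, draw]
  RT 45: heading 135 -> 90
  -- iteration 7/8 --
  FD 6: (-4.243,-10.243) -> (-4.243,-4.243) [heading=90, draw]
  RT 45: heading 90 -> 45
  -- iteration 8/8 --
  FD 6: (-4.243,-4.243) -> (0,0) [heading=45, draw]
  RT 45: heading 45 -> 0
]
Final: pos=(0,0), heading=0, 8 segment(s) drawn

Start position: (0, 0)
Final position: (0, 0)
Distance = 0; < 1e-6 -> CLOSED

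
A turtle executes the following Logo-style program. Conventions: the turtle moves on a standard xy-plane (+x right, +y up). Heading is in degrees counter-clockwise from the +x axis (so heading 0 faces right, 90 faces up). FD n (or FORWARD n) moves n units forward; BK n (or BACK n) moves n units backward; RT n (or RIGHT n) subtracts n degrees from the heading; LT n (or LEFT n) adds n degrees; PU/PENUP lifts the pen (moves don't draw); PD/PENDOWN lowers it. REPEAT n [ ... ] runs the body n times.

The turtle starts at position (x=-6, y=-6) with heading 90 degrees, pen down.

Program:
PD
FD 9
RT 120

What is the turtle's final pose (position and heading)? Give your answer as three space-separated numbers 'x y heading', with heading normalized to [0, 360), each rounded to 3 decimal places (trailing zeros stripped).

Answer: -6 3 330

Derivation:
Executing turtle program step by step:
Start: pos=(-6,-6), heading=90, pen down
PD: pen down
FD 9: (-6,-6) -> (-6,3) [heading=90, draw]
RT 120: heading 90 -> 330
Final: pos=(-6,3), heading=330, 1 segment(s) drawn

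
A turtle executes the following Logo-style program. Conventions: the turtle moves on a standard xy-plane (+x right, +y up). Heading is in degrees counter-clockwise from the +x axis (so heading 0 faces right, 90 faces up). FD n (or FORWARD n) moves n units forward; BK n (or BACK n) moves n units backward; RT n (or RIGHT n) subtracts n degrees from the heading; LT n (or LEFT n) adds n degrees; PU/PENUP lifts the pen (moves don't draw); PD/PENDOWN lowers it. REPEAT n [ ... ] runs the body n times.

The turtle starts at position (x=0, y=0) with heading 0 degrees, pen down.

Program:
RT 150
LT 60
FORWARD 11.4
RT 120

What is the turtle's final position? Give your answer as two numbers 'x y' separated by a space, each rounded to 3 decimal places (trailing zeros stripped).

Executing turtle program step by step:
Start: pos=(0,0), heading=0, pen down
RT 150: heading 0 -> 210
LT 60: heading 210 -> 270
FD 11.4: (0,0) -> (0,-11.4) [heading=270, draw]
RT 120: heading 270 -> 150
Final: pos=(0,-11.4), heading=150, 1 segment(s) drawn

Answer: 0 -11.4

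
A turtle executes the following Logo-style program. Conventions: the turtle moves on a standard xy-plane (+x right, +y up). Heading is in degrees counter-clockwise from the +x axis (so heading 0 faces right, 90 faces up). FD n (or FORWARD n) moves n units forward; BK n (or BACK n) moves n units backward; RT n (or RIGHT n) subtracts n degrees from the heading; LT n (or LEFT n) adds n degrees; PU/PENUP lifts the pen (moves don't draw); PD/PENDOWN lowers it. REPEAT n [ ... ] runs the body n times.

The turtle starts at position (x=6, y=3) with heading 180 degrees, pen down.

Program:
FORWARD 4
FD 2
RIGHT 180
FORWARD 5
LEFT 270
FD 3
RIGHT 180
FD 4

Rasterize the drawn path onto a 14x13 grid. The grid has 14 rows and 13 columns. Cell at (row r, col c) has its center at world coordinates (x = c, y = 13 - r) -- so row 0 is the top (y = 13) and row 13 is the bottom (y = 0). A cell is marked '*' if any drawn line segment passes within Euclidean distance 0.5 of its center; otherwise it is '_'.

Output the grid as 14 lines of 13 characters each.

Segment 0: (6,3) -> (2,3)
Segment 1: (2,3) -> (0,3)
Segment 2: (0,3) -> (5,3)
Segment 3: (5,3) -> (5,0)
Segment 4: (5,0) -> (5,4)

Answer: _____________
_____________
_____________
_____________
_____________
_____________
_____________
_____________
_____________
_____*_______
*******______
_____*_______
_____*_______
_____*_______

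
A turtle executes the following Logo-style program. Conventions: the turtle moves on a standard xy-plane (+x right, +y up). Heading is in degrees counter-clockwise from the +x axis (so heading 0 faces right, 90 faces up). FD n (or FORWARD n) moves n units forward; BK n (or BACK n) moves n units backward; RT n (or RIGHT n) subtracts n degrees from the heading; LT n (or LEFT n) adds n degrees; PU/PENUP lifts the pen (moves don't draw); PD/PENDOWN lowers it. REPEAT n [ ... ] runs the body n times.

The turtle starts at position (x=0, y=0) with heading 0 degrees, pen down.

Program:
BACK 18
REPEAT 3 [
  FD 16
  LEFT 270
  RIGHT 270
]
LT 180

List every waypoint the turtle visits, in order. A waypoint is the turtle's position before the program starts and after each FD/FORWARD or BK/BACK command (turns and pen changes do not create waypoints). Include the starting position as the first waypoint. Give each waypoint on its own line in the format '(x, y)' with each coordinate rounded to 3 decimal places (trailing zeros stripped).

Answer: (0, 0)
(-18, 0)
(-2, 0)
(14, 0)
(30, 0)

Derivation:
Executing turtle program step by step:
Start: pos=(0,0), heading=0, pen down
BK 18: (0,0) -> (-18,0) [heading=0, draw]
REPEAT 3 [
  -- iteration 1/3 --
  FD 16: (-18,0) -> (-2,0) [heading=0, draw]
  LT 270: heading 0 -> 270
  RT 270: heading 270 -> 0
  -- iteration 2/3 --
  FD 16: (-2,0) -> (14,0) [heading=0, draw]
  LT 270: heading 0 -> 270
  RT 270: heading 270 -> 0
  -- iteration 3/3 --
  FD 16: (14,0) -> (30,0) [heading=0, draw]
  LT 270: heading 0 -> 270
  RT 270: heading 270 -> 0
]
LT 180: heading 0 -> 180
Final: pos=(30,0), heading=180, 4 segment(s) drawn
Waypoints (5 total):
(0, 0)
(-18, 0)
(-2, 0)
(14, 0)
(30, 0)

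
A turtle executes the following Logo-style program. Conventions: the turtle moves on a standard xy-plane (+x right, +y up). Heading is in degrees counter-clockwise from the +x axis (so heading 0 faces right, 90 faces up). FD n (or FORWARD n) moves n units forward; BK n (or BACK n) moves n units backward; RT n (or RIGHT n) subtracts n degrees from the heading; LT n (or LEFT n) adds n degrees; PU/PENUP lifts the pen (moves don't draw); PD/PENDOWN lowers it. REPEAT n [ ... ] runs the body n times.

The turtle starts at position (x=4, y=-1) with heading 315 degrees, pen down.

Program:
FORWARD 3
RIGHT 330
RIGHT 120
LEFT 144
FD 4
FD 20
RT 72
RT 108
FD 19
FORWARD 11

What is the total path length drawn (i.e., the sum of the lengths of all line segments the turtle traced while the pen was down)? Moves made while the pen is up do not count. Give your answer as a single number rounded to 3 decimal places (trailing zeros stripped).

Answer: 57

Derivation:
Executing turtle program step by step:
Start: pos=(4,-1), heading=315, pen down
FD 3: (4,-1) -> (6.121,-3.121) [heading=315, draw]
RT 330: heading 315 -> 345
RT 120: heading 345 -> 225
LT 144: heading 225 -> 9
FD 4: (6.121,-3.121) -> (10.072,-2.496) [heading=9, draw]
FD 20: (10.072,-2.496) -> (29.826,0.633) [heading=9, draw]
RT 72: heading 9 -> 297
RT 108: heading 297 -> 189
FD 19: (29.826,0.633) -> (11.06,-2.339) [heading=189, draw]
FD 11: (11.06,-2.339) -> (0.195,-4.06) [heading=189, draw]
Final: pos=(0.195,-4.06), heading=189, 5 segment(s) drawn

Segment lengths:
  seg 1: (4,-1) -> (6.121,-3.121), length = 3
  seg 2: (6.121,-3.121) -> (10.072,-2.496), length = 4
  seg 3: (10.072,-2.496) -> (29.826,0.633), length = 20
  seg 4: (29.826,0.633) -> (11.06,-2.339), length = 19
  seg 5: (11.06,-2.339) -> (0.195,-4.06), length = 11
Total = 57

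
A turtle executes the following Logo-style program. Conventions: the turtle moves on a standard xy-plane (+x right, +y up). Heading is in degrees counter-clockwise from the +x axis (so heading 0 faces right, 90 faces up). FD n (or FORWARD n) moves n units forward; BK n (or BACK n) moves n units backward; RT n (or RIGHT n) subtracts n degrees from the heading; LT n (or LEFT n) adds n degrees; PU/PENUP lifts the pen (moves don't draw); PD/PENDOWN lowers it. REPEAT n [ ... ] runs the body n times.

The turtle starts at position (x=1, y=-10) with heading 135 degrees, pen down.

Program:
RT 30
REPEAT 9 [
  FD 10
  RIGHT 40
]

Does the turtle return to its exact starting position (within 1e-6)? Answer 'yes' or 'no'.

Executing turtle program step by step:
Start: pos=(1,-10), heading=135, pen down
RT 30: heading 135 -> 105
REPEAT 9 [
  -- iteration 1/9 --
  FD 10: (1,-10) -> (-1.588,-0.341) [heading=105, draw]
  RT 40: heading 105 -> 65
  -- iteration 2/9 --
  FD 10: (-1.588,-0.341) -> (2.638,8.722) [heading=65, draw]
  RT 40: heading 65 -> 25
  -- iteration 3/9 --
  FD 10: (2.638,8.722) -> (11.701,12.949) [heading=25, draw]
  RT 40: heading 25 -> 345
  -- iteration 4/9 --
  FD 10: (11.701,12.949) -> (21.36,10.36) [heading=345, draw]
  RT 40: heading 345 -> 305
  -- iteration 5/9 --
  FD 10: (21.36,10.36) -> (27.096,2.169) [heading=305, draw]
  RT 40: heading 305 -> 265
  -- iteration 6/9 --
  FD 10: (27.096,2.169) -> (26.225,-7.793) [heading=265, draw]
  RT 40: heading 265 -> 225
  -- iteration 7/9 --
  FD 10: (26.225,-7.793) -> (19.153,-14.864) [heading=225, draw]
  RT 40: heading 225 -> 185
  -- iteration 8/9 --
  FD 10: (19.153,-14.864) -> (9.192,-15.736) [heading=185, draw]
  RT 40: heading 185 -> 145
  -- iteration 9/9 --
  FD 10: (9.192,-15.736) -> (1,-10) [heading=145, draw]
  RT 40: heading 145 -> 105
]
Final: pos=(1,-10), heading=105, 9 segment(s) drawn

Start position: (1, -10)
Final position: (1, -10)
Distance = 0; < 1e-6 -> CLOSED

Answer: yes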